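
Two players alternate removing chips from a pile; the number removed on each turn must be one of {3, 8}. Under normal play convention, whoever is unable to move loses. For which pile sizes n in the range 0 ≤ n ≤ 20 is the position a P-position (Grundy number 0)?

n :  0  1  2  3  4  5  6  7  8  9 10 11 12 13 14 15 16 17 18 19 20
G :  0  0  0  1  1  1  0  0  2  1  1  0  0  0  1  1  1  0  0  2  1
P-positions are exactly the n with G(n) = 0.

0, 1, 2, 6, 7, 11, 12, 13, 17, 18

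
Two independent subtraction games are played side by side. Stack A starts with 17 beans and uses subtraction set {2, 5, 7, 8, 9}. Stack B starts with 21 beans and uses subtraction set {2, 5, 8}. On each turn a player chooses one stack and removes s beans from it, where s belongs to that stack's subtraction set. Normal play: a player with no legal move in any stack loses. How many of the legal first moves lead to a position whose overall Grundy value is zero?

Stack A, S = {2, 5, 7, 8, 9}:
n :  0  1  2  3  4  5  6  7  8  9 10 11 12 13 14 15 16 17
G :  0  0  1  1  0  2  1  3  2  2  3  3  4  4  0  0  1  1
G_A(17) = 1.
Stack B, S = {2, 5, 8}:
n :  0  1  2  3  4  5  6  7  8  9 10 11 12 13 14 15 16 17 18 19 20 21
G :  0  0  1  1  0  2  1  0  2  1  0  0  1  1  0  2  1  0  2  1  0  0
G_B(21) = 0.
Combined Grundy value = 1 ⊕ 0 = 1.
A winning move leaves total XOR = 0, i.e. changes one component's Grundy value g to g ⊕ X where X is the current total.
Stack A: need g' = 1⊕1 = 0. Options: 17−2→G=0, 17−5→G=4, 17−7→G=3, 17−8→G=2, 17−9→G=2. Hits: 1.
Stack B: need g' = 0⊕1 = 1. Options: 21−2→G=1, 21−5→G=1, 21−8→G=1. Hits: 3.

4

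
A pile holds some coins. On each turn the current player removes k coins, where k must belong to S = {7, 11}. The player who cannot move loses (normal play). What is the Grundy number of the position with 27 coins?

n :  0  1  2  3  4  5  6  7  8  9 10 11 12 13 14 15 16 17 18 19 20 21 22 23 24 25 26 27
G :  0  0  0  0  0  0  0  1  1  1  1  1  1  1  2  2  2  2  0  0  0  0  0  0  0  1  1  1

1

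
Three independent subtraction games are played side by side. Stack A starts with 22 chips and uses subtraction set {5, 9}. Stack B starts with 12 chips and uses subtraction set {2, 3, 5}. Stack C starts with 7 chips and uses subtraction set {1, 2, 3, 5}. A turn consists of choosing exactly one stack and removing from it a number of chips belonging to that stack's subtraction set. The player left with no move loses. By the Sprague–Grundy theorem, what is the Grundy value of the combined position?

Stack A, S = {5, 9}:
n :  0  1  2  3  4  5  6  7  8  9 10 11 12 13 14 15 16 17 18 19 20 21 22
G :  0  0  0  0  0  1  1  1  1  1  2  2  2  2  0  0  0  0  0  1  1  1  1
G_A(22) = 1.
Stack B, S = {2, 3, 5}:
G(0) = 0
G(1) = mex{} = 0
G(2) = mex{0} = 1
G(3) = mex{0,0} = 1
G(4) = mex{1,0} = 2
G(5) = mex{1,1,0} = 2
G(6) = mex{2,1,0} = 3
G(7) = mex{2,2,1} = 0
G(8) = mex{3,2,1} = 0
G(9) = mex{0,3,2} = 1
G(10) = mex{0,0,2} = 1
G(11) = mex{1,0,3} = 2
G(12) = mex{1,1,0} = 2
G_B(12) = 2.
Stack C, S = {1, 2, 3, 5}:
n : 0 1 2 3 4 5 6 7
G : 0 1 2 3 0 1 2 3
G_C(7) = 3.
Combined Grundy value = 1 ⊕ 2 ⊕ 3 = 0.

0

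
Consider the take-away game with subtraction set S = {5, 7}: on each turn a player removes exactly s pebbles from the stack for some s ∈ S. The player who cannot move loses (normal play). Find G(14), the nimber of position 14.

0

n :  0  1  2  3  4  5  6  7  8  9 10 11 12 13 14
G :  0  0  0  0  0  1  1  1  1  1  2  2  0  0  0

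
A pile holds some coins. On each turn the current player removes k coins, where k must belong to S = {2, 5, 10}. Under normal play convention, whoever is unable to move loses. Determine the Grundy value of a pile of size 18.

G(0) = 0
G(1) = mex{} = 0
G(2) = mex{0} = 1
G(3) = mex{0} = 1
G(4) = mex{1} = 0
G(5) = mex{1,0} = 2
G(6) = mex{0,0} = 1
G(7) = mex{2,1} = 0
G(8) = mex{1,1} = 0
G(9) = mex{0,0} = 1
G(10) = mex{0,2,0} = 1
G(11) = mex{1,1,0} = 2
G(12) = mex{1,0,1} = 2
G(13) = mex{2,0,1} = 3
G(14) = mex{2,1,0} = 3
G(15) = mex{3,1,2} = 0
G(16) = mex{3,2,1} = 0
G(17) = mex{0,2,0} = 1
G(18) = mex{0,3,0} = 1

1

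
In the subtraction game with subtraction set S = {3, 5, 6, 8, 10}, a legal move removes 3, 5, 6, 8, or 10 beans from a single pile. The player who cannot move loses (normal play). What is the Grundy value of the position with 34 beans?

2

n :  0  1  2  3  4  5  6  7  8  9 10 11 12 13 14 15 16 17 18 19 20 21 22 23 24 25 26 27 28 29 30 31 32 33 34
G :  0  0  0  1  1  1  2  2  2  3  3  3  4  0  0  0  1  1  1  2  2  2  3  3  3  4  0  0  0  1  1  1  2  2  2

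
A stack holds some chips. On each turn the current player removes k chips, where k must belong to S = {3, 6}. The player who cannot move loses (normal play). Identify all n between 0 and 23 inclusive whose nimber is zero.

0, 1, 2, 9, 10, 11, 18, 19, 20

G(0) = 0
G(1) = mex{} = 0
G(2) = mex{} = 0
G(3) = mex{0} = 1
G(4) = mex{0} = 1
G(5) = mex{0} = 1
G(6) = mex{1,0} = 2
G(7) = mex{1,0} = 2
G(8) = mex{1,0} = 2
G(9) = mex{2,1} = 0
G(10) = mex{2,1} = 0
G(11) = mex{2,1} = 0
G(12) = mex{0,2} = 1
G(13) = mex{0,2} = 1
G(14) = mex{0,2} = 1
G(15) = mex{1,0} = 2
G(16) = mex{1,0} = 2
G(17) = mex{1,0} = 2
G(18) = mex{2,1} = 0
G(19) = mex{2,1} = 0
G(20) = mex{2,1} = 0
G(21) = mex{0,2} = 1
G(22) = mex{0,2} = 1
G(23) = mex{0,2} = 1
P-positions are exactly the n with G(n) = 0.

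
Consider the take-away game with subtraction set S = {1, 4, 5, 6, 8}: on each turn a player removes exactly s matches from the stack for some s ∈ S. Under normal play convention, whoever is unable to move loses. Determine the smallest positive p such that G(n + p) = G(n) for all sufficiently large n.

G(0) = 0
G(1) = mex{0} = 1
G(2) = mex{1} = 0
G(3) = mex{0} = 1
G(4) = mex{1,0} = 2
G(5) = mex{2,1,0} = 3
G(6) = mex{3,0,1,0} = 2
G(7) = mex{2,1,0,1} = 3
G(8) = mex{3,2,1,0,0} = 4
G(9) = mex{4,3,2,1,1} = 0
G(10) = mex{0,2,3,2,0} = 1
G(11) = mex{1,3,2,3,1} = 0
G(12) = mex{0,4,3,2,2} = 1
G(13) = mex{1,0,4,3,3} = 2
G(14) = mex{2,1,0,4,2} = 3
G(15) = mex{3,0,1,0,3} = 2
G(16) = mex{2,1,0,1,4} = 3
G(17) = mex{3,2,1,0,0} = 4
G(18) = mex{4,3,2,1,1} = 0
G(19) = mex{0,2,3,2,0} = 1
G(n+9) = G(n) holds for n = 0,…,7 (a full window of length max(S) = 8), so the sequence is purely periodic with period 9.

9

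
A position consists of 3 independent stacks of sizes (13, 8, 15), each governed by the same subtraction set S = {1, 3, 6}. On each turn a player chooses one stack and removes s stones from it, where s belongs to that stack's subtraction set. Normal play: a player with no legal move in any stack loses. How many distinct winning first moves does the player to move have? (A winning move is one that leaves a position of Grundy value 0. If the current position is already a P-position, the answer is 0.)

0

All stacks use S = {1, 3, 6}:
n :  0  1  2  3  4  5  6  7  8  9 10 11 12 13 14 15
G :  0  1  0  1  0  1  2  3  2  0  1  0  1  0  1  2
Stack A: G(13) = 0.
Stack B: G(8) = 2.
Stack C: G(15) = 2.
Combined Grundy value = 0 ⊕ 2 ⊕ 2 = 0.
A winning move leaves total XOR = 0, i.e. changes one component's Grundy value g to g ⊕ X where X is the current total.
Stack A: target g' = 0⊕0 = 0, but every legal move changes the Grundy value (mex property), so 0 moves.
Stack B: target g' = 2⊕0 = 2, but every legal move changes the Grundy value (mex property), so 0 moves.
Stack C: target g' = 2⊕0 = 2, but every legal move changes the Grundy value (mex property), so 0 moves.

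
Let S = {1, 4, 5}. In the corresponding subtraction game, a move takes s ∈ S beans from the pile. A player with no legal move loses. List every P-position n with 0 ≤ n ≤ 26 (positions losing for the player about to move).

n :  0  1  2  3  4  5  6  7  8  9 10 11 12 13 14 15 16 17 18 19 20 21 22 23 24 25 26
G :  0  1  0  1  2  3  2  3  0  1  0  1  2  3  2  3  0  1  0  1  2  3  2  3  0  1  0
P-positions are exactly the n with G(n) = 0.

0, 2, 8, 10, 16, 18, 24, 26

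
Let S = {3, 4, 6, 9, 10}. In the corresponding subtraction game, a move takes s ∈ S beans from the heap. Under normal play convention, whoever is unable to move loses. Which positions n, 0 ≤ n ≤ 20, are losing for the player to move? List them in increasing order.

G(0) = 0
G(1) = mex{} = 0
G(2) = mex{} = 0
G(3) = mex{0} = 1
G(4) = mex{0,0} = 1
G(5) = mex{0,0} = 1
G(6) = mex{1,0,0} = 2
G(7) = mex{1,1,0} = 2
G(8) = mex{1,1,0} = 2
G(9) = mex{2,1,1,0} = 3
G(10) = mex{2,2,1,0,0} = 3
G(11) = mex{2,2,1,0,0} = 3
G(12) = mex{3,2,2,1,0} = 4
G(13) = mex{3,3,2,1,1} = 0
G(14) = mex{3,3,2,1,1} = 0
G(15) = mex{4,3,3,2,1} = 0
G(16) = mex{0,4,3,2,2} = 1
G(17) = mex{0,0,3,2,2} = 1
G(18) = mex{0,0,4,3,2} = 1
G(19) = mex{1,0,0,3,3} = 2
G(20) = mex{1,1,0,3,3} = 2
P-positions are exactly the n with G(n) = 0.

0, 1, 2, 13, 14, 15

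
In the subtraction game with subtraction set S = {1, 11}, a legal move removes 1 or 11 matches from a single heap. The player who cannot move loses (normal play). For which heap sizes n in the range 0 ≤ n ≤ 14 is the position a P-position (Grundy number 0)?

0, 2, 4, 6, 8, 10, 12, 14

n :  0  1  2  3  4  5  6  7  8  9 10 11 12 13 14
G :  0  1  0  1  0  1  0  1  0  1  0  1  0  1  0
P-positions are exactly the n with G(n) = 0.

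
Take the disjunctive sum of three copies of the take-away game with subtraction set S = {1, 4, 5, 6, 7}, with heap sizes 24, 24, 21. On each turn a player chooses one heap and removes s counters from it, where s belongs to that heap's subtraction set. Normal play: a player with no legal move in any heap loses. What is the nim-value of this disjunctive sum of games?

1

All heaps use S = {1, 4, 5, 6, 7}:
G(0) = 0
G(1) = mex{0} = 1
G(2) = mex{1} = 0
G(3) = mex{0} = 1
G(4) = mex{1,0} = 2
G(5) = mex{2,1,0} = 3
G(6) = mex{3,0,1,0} = 2
G(7) = mex{2,1,0,1,0} = 3
G(8) = mex{3,2,1,0,1} = 4
G(9) = mex{4,3,2,1,0} = 5
G(10) = mex{5,2,3,2,1} = 0
G(11) = mex{0,3,2,3,2} = 1
G(12) = mex{1,4,3,2,3} = 0
G(13) = mex{0,5,4,3,2} = 1
G(14) = mex{1,0,5,4,3} = 2
G(15) = mex{2,1,0,5,4} = 3
G(16) = mex{3,0,1,0,5} = 2
G(17) = mex{2,1,0,1,0} = 3
G(18) = mex{3,2,1,0,1} = 4
G(19) = mex{4,3,2,1,0} = 5
G(20) = mex{5,2,3,2,1} = 0
G(21) = mex{0,3,2,3,2} = 1
G(22) = mex{1,4,3,2,3} = 0
G(23) = mex{0,5,4,3,2} = 1
G(24) = mex{1,0,5,4,3} = 2
Heap A: G(24) = 2.
Heap B: G(24) = 2.
Heap C: G(21) = 1.
Combined Grundy value = 2 ⊕ 2 ⊕ 1 = 1.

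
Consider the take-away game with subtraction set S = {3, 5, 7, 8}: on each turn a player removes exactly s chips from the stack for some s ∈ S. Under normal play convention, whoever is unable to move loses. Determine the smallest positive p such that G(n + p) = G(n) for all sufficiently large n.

n :  0  1  2  3  4  5  6  7  8  9 10 11 12 13 14 15 16 17 18 19 20 21 22 23
G :  0  0  0  1  1  1  2  2  2  3  3  0  0  0  1  1  1  2  2  2  3  3  0  0
G(n+11) = G(n) holds for n = 0,…,7 (a full window of length max(S) = 8), so the sequence is purely periodic with period 11.

11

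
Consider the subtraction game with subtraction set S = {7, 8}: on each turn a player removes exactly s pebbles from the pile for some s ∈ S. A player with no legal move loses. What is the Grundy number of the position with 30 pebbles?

n :  0  1  2  3  4  5  6  7  8  9 10 11 12 13 14 15 16 17 18 19 20 21 22 23 24 25 26 27 28 29 30
G :  0  0  0  0  0  0  0  1  1  1  1  1  1  1  2  0  0  0  0  0  0  0  1  1  1  1  1  1  1  2  0

0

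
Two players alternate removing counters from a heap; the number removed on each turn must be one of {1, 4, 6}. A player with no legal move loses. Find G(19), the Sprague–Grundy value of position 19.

2

n :  0  1  2  3  4  5  6  7  8  9 10 11 12 13 14 15 16 17 18 19
G :  0  1  0  1  2  0  1  0  1  2  0  1  0  1  2  0  1  0  1  2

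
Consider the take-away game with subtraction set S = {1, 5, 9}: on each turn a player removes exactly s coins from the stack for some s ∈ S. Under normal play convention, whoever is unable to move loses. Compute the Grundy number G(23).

1

G(0) = 0
G(1) = mex{0} = 1
G(2) = mex{1} = 0
G(3) = mex{0} = 1
G(4) = mex{1} = 0
G(5) = mex{0,0} = 1
G(6) = mex{1,1} = 0
G(7) = mex{0,0} = 1
G(8) = mex{1,1} = 0
G(9) = mex{0,0,0} = 1
G(10) = mex{1,1,1} = 0
G(11) = mex{0,0,0} = 1
G(12) = mex{1,1,1} = 0
G(13) = mex{0,0,0} = 1
G(14) = mex{1,1,1} = 0
G(15) = mex{0,0,0} = 1
G(16) = mex{1,1,1} = 0
G(17) = mex{0,0,0} = 1
G(18) = mex{1,1,1} = 0
G(19) = mex{0,0,0} = 1
G(20) = mex{1,1,1} = 0
G(21) = mex{0,0,0} = 1
G(22) = mex{1,1,1} = 0
G(23) = mex{0,0,0} = 1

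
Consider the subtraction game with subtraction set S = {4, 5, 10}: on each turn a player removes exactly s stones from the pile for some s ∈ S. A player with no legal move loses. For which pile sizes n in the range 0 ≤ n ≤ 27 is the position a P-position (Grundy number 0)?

0, 1, 2, 3, 9, 15, 16, 17, 18, 24

n :  0  1  2  3  4  5  6  7  8  9 10 11 12 13 14 15 16 17 18 19 20 21 22 23 24 25 26 27
G :  0  0  0  0  1  1  1  1  2  0  2  2  3  1  3  0  0  0  0  1  1  1  1  2  0  2  2  3
P-positions are exactly the n with G(n) = 0.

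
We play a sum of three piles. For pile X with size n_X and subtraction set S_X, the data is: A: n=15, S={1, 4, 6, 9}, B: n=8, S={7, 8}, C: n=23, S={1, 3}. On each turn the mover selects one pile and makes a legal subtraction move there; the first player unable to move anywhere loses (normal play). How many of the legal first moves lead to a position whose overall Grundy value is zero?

Pile A, S = {1, 4, 6, 9}:
G(0) = 0
G(1) = mex{0} = 1
G(2) = mex{1} = 0
G(3) = mex{0} = 1
G(4) = mex{1,0} = 2
G(5) = mex{2,1} = 0
G(6) = mex{0,0,0} = 1
G(7) = mex{1,1,1} = 0
G(8) = mex{0,2,0} = 1
G(9) = mex{1,0,1,0} = 2
G(10) = mex{2,1,2,1} = 0
G(11) = mex{0,0,0,0} = 1
G(12) = mex{1,1,1,1} = 0
G(13) = mex{0,2,0,2} = 1
G(14) = mex{1,0,1,0} = 2
G(15) = mex{2,1,2,1} = 0
G_A(15) = 0.
Pile B, S = {7, 8}:
n : 0 1 2 3 4 5 6 7 8
G : 0 0 0 0 0 0 0 1 1
G_B(8) = 1.
Pile C, S = {1, 3}:
n :  0  1  2  3  4  5  6  7  8  9 10 11 12 13 14 15 16 17 18 19 20 21 22 23
G :  0  1  0  1  0  1  0  1  0  1  0  1  0  1  0  1  0  1  0  1  0  1  0  1
G_C(23) = 1.
Combined Grundy value = 0 ⊕ 1 ⊕ 1 = 0.
A winning move leaves total XOR = 0, i.e. changes one component's Grundy value g to g ⊕ X where X is the current total.
Pile A: target g' = 0⊕0 = 0, but every legal move changes the Grundy value (mex property), so 0 moves.
Pile B: target g' = 1⊕0 = 1, but every legal move changes the Grundy value (mex property), so 0 moves.
Pile C: target g' = 1⊕0 = 1, but every legal move changes the Grundy value (mex property), so 0 moves.

0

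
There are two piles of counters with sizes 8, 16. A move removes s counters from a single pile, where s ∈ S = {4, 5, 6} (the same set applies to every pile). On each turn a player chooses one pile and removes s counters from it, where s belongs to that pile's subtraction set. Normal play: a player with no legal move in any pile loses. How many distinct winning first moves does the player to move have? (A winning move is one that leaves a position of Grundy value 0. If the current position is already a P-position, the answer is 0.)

All piles use S = {4, 5, 6}:
G(0) = 0
G(1) = mex{} = 0
G(2) = mex{} = 0
G(3) = mex{} = 0
G(4) = mex{0} = 1
G(5) = mex{0,0} = 1
G(6) = mex{0,0,0} = 1
G(7) = mex{0,0,0} = 1
G(8) = mex{1,0,0} = 2
G(9) = mex{1,1,0} = 2
G(10) = mex{1,1,1} = 0
G(11) = mex{1,1,1} = 0
G(12) = mex{2,1,1} = 0
G(13) = mex{2,2,1} = 0
G(14) = mex{0,2,2} = 1
G(15) = mex{0,0,2} = 1
G(16) = mex{0,0,0} = 1
Pile A: G(8) = 2.
Pile B: G(16) = 1.
Combined Grundy value = 2 ⊕ 1 = 3.
A winning move leaves total XOR = 0, i.e. changes one component's Grundy value g to g ⊕ X where X is the current total.
Pile A: need g' = 2⊕3 = 1. Options: 8−4→G=1, 8−5→G=0, 8−6→G=0. Hits: 1.
Pile B: need g' = 1⊕3 = 2. Options: 16−4→G=0, 16−5→G=0, 16−6→G=0. Hits: 0.

1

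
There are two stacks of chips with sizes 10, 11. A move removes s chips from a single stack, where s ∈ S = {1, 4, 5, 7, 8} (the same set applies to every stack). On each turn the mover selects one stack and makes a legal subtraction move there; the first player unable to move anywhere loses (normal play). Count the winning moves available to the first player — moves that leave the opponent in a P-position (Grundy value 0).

All stacks use S = {1, 4, 5, 7, 8}:
G(0) = 0
G(1) = mex{0} = 1
G(2) = mex{1} = 0
G(3) = mex{0} = 1
G(4) = mex{1,0} = 2
G(5) = mex{2,1,0} = 3
G(6) = mex{3,0,1} = 2
G(7) = mex{2,1,0,0} = 3
G(8) = mex{3,2,1,1,0} = 4
G(9) = mex{4,3,2,0,1} = 5
G(10) = mex{5,2,3,1,0} = 4
G(11) = mex{4,3,2,2,1} = 0
Stack A: G(10) = 4.
Stack B: G(11) = 0.
Combined Grundy value = 4 ⊕ 0 = 4.
A winning move leaves total XOR = 0, i.e. changes one component's Grundy value g to g ⊕ X where X is the current total.
Stack A: need g' = 4⊕4 = 0. Options: 10−1→G=5, 10−4→G=2, 10−5→G=3, 10−7→G=1, 10−8→G=0. Hits: 1.
Stack B: need g' = 0⊕4 = 4. Options: 11−1→G=4, 11−4→G=3, 11−5→G=2, 11−7→G=2, 11−8→G=1. Hits: 1.

2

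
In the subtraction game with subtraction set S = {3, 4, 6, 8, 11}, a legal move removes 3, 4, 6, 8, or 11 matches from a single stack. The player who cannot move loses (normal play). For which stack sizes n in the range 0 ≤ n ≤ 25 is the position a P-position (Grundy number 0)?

0, 1, 2, 14, 15, 16

n :  0  1  2  3  4  5  6  7  8  9 10 11 12 13 14 15 16 17 18 19 20 21 22 23 24 25
G :  0  0  0  1  1  1  2  2  2  3  3  3  4  4  0  0  0  1  1  1  2  2  2  3  3  3
P-positions are exactly the n with G(n) = 0.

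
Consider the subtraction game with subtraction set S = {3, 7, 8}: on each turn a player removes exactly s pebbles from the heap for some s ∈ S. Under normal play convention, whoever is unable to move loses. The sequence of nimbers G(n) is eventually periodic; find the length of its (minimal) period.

G(0) = 0
G(1) = mex{} = 0
G(2) = mex{} = 0
G(3) = mex{0} = 1
G(4) = mex{0} = 1
G(5) = mex{0} = 1
G(6) = mex{1} = 0
G(7) = mex{1,0} = 2
G(8) = mex{1,0,0} = 2
G(9) = mex{0,0,0} = 1
G(10) = mex{2,1,0} = 3
G(11) = mex{2,1,1} = 0
G(12) = mex{1,1,1} = 0
G(13) = mex{3,0,1} = 2
G(14) = mex{0,2,0} = 1
G(15) = mex{0,2,2} = 1
G(16) = mex{2,1,2} = 0
G(17) = mex{1,3,1} = 0
G(18) = mex{1,0,3} = 2
G(19) = mex{0,0,0} = 1
G(20) = mex{0,2,0} = 1
G(21) = mex{2,1,2} = 0
G(22) = mex{1,1,1} = 0
G(23) = mex{1,0,1} = 2
G(24) = mex{0,0,0} = 1
G(25) = mex{0,2,0} = 1
From n = 11 onward G(n+5) = G(n); since this holds over max(S) = 8 consecutive positions the period is 5 (pre-period 11).

5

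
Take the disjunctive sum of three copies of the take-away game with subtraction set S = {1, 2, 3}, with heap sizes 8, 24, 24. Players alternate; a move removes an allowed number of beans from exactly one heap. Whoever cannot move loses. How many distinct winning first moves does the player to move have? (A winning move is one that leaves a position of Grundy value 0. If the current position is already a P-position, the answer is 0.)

All heaps use S = {1, 2, 3}:
G(0) = 0
G(1) = mex{0} = 1
G(2) = mex{1,0} = 2
G(3) = mex{2,1,0} = 3
G(4) = mex{3,2,1} = 0
G(5) = mex{0,3,2} = 1
G(6) = mex{1,0,3} = 2
G(7) = mex{2,1,0} = 3
G(8) = mex{3,2,1} = 0
G(9) = mex{0,3,2} = 1
G(10) = mex{1,0,3} = 2
G(11) = mex{2,1,0} = 3
G(12) = mex{3,2,1} = 0
G(13) = mex{0,3,2} = 1
G(14) = mex{1,0,3} = 2
G(15) = mex{2,1,0} = 3
G(16) = mex{3,2,1} = 0
G(17) = mex{0,3,2} = 1
G(18) = mex{1,0,3} = 2
G(19) = mex{2,1,0} = 3
G(20) = mex{3,2,1} = 0
G(21) = mex{0,3,2} = 1
G(22) = mex{1,0,3} = 2
G(23) = mex{2,1,0} = 3
G(24) = mex{3,2,1} = 0
Heap A: G(8) = 0.
Heap B: G(24) = 0.
Heap C: G(24) = 0.
Combined Grundy value = 0 ⊕ 0 ⊕ 0 = 0.
A winning move leaves total XOR = 0, i.e. changes one component's Grundy value g to g ⊕ X where X is the current total.
Heap A: target g' = 0⊕0 = 0, but every legal move changes the Grundy value (mex property), so 0 moves.
Heap B: target g' = 0⊕0 = 0, but every legal move changes the Grundy value (mex property), so 0 moves.
Heap C: target g' = 0⊕0 = 0, but every legal move changes the Grundy value (mex property), so 0 moves.

0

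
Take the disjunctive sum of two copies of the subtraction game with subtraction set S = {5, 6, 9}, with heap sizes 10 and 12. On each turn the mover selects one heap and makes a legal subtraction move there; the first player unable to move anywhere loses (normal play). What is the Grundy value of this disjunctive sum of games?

0

All heaps use S = {5, 6, 9}:
n :  0  1  2  3  4  5  6  7  8  9 10 11 12
G :  0  0  0  0  0  1  1  1  1  1  2  2  2
Heap A: G(10) = 2.
Heap B: G(12) = 2.
Combined Grundy value = 2 ⊕ 2 = 0.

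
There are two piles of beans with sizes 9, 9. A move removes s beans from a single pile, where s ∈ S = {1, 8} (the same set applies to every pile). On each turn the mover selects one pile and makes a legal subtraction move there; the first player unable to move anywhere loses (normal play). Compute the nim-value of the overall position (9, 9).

All piles use S = {1, 8}:
n : 0 1 2 3 4 5 6 7 8 9
G : 0 1 0 1 0 1 0 1 2 0
Pile A: G(9) = 0.
Pile B: G(9) = 0.
Combined Grundy value = 0 ⊕ 0 = 0.

0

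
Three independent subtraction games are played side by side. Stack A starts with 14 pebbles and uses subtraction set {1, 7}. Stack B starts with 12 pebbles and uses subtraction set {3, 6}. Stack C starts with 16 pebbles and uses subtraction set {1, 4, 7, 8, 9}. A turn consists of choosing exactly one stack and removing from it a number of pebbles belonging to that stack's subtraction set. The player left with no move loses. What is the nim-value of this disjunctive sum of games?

Stack A, S = {1, 7}:
G(0) = 0
G(1) = mex{0} = 1
G(2) = mex{1} = 0
G(3) = mex{0} = 1
G(4) = mex{1} = 0
G(5) = mex{0} = 1
G(6) = mex{1} = 0
G(7) = mex{0,0} = 1
G(8) = mex{1,1} = 0
G(9) = mex{0,0} = 1
G(10) = mex{1,1} = 0
G(11) = mex{0,0} = 1
G(12) = mex{1,1} = 0
G(13) = mex{0,0} = 1
G(14) = mex{1,1} = 0
G_A(14) = 0.
Stack B, S = {3, 6}:
G(0) = 0
G(1) = mex{} = 0
G(2) = mex{} = 0
G(3) = mex{0} = 1
G(4) = mex{0} = 1
G(5) = mex{0} = 1
G(6) = mex{1,0} = 2
G(7) = mex{1,0} = 2
G(8) = mex{1,0} = 2
G(9) = mex{2,1} = 0
G(10) = mex{2,1} = 0
G(11) = mex{2,1} = 0
G(12) = mex{0,2} = 1
G_B(12) = 1.
Stack C, S = {1, 4, 7, 8, 9}:
G(0) = 0
G(1) = mex{0} = 1
G(2) = mex{1} = 0
G(3) = mex{0} = 1
G(4) = mex{1,0} = 2
G(5) = mex{2,1} = 0
G(6) = mex{0,0} = 1
G(7) = mex{1,1,0} = 2
G(8) = mex{2,2,1,0} = 3
G(9) = mex{3,0,0,1,0} = 2
G(10) = mex{2,1,1,0,1} = 3
G(11) = mex{3,2,2,1,0} = 4
G(12) = mex{4,3,0,2,1} = 5
G(13) = mex{5,2,1,0,2} = 3
G(14) = mex{3,3,2,1,0} = 4
G(15) = mex{4,4,3,2,1} = 0
G(16) = mex{0,5,2,3,2} = 1
G_C(16) = 1.
Combined Grundy value = 0 ⊕ 1 ⊕ 1 = 0.

0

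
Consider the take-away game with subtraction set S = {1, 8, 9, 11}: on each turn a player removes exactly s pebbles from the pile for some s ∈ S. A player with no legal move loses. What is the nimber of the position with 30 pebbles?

G(0) = 0
G(1) = mex{0} = 1
G(2) = mex{1} = 0
G(3) = mex{0} = 1
G(4) = mex{1} = 0
G(5) = mex{0} = 1
G(6) = mex{1} = 0
G(7) = mex{0} = 1
G(8) = mex{1,0} = 2
G(9) = mex{2,1,0} = 3
G(10) = mex{3,0,1} = 2
G(11) = mex{2,1,0,0} = 3
G(12) = mex{3,0,1,1} = 2
G(13) = mex{2,1,0,0} = 3
G(14) = mex{3,0,1,1} = 2
G(15) = mex{2,1,0,0} = 3
G(16) = mex{3,2,1,1} = 0
G(17) = mex{0,3,2,0} = 1
G(18) = mex{1,2,3,1} = 0
G(19) = mex{0,3,2,2} = 1
G(20) = mex{1,2,3,3} = 0
G(21) = mex{0,3,2,2} = 1
G(22) = mex{1,2,3,3} = 0
G(23) = mex{0,3,2,2} = 1
G(24) = mex{1,0,3,3} = 2
G(25) = mex{2,1,0,2} = 3
G(26) = mex{3,0,1,3} = 2
G(27) = mex{2,1,0,0} = 3
G(28) = mex{3,0,1,1} = 2
G(29) = mex{2,1,0,0} = 3
G(30) = mex{3,0,1,1} = 2

2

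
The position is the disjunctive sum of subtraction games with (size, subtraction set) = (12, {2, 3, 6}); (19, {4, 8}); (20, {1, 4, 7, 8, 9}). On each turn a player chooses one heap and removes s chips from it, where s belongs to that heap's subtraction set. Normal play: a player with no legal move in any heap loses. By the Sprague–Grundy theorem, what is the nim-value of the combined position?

0

Heap A, S = {2, 3, 6}:
n :  0  1  2  3  4  5  6  7  8  9 10 11 12
G :  0  0  1  1  2  0  3  1  2  0  0  1  1
G_A(12) = 1.
Heap B, S = {4, 8}:
G(0) = 0
G(1) = mex{} = 0
G(2) = mex{} = 0
G(3) = mex{} = 0
G(4) = mex{0} = 1
G(5) = mex{0} = 1
G(6) = mex{0} = 1
G(7) = mex{0} = 1
G(8) = mex{1,0} = 2
G(9) = mex{1,0} = 2
G(10) = mex{1,0} = 2
G(11) = mex{1,0} = 2
G(12) = mex{2,1} = 0
G(13) = mex{2,1} = 0
G(14) = mex{2,1} = 0
G(15) = mex{2,1} = 0
G(16) = mex{0,2} = 1
G(17) = mex{0,2} = 1
G(18) = mex{0,2} = 1
G(19) = mex{0,2} = 1
G_B(19) = 1.
Heap C, S = {1, 4, 7, 8, 9}:
n :  0  1  2  3  4  5  6  7  8  9 10 11 12 13 14 15 16 17 18 19 20
G :  0  1  0  1  2  0  1  2  3  2  3  4  5  3  4  0  1  0  1  2  0
G_C(20) = 0.
Combined Grundy value = 1 ⊕ 1 ⊕ 0 = 0.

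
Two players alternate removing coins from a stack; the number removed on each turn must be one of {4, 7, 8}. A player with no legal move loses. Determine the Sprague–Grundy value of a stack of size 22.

n :  0  1  2  3  4  5  6  7  8  9 10 11 12 13 14 15 16 17 18 19 20 21 22
G :  0  0  0  0  1  1  1  1  2  2  2  2  0  0  0  0  1  1  1  1  2  2  2

2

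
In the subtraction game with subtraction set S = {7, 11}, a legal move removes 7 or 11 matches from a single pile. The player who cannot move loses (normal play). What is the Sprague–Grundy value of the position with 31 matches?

G(0) = 0
G(1) = mex{} = 0
G(2) = mex{} = 0
G(3) = mex{} = 0
G(4) = mex{} = 0
G(5) = mex{} = 0
G(6) = mex{} = 0
G(7) = mex{0} = 1
G(8) = mex{0} = 1
G(9) = mex{0} = 1
G(10) = mex{0} = 1
G(11) = mex{0,0} = 1
G(12) = mex{0,0} = 1
G(13) = mex{0,0} = 1
G(14) = mex{1,0} = 2
G(15) = mex{1,0} = 2
G(16) = mex{1,0} = 2
G(17) = mex{1,0} = 2
G(18) = mex{1,1} = 0
G(19) = mex{1,1} = 0
G(20) = mex{1,1} = 0
G(21) = mex{2,1} = 0
G(22) = mex{2,1} = 0
G(23) = mex{2,1} = 0
G(24) = mex{2,1} = 0
G(25) = mex{0,2} = 1
G(26) = mex{0,2} = 1
G(27) = mex{0,2} = 1
G(28) = mex{0,2} = 1
G(29) = mex{0,0} = 1
G(30) = mex{0,0} = 1
G(31) = mex{0,0} = 1

1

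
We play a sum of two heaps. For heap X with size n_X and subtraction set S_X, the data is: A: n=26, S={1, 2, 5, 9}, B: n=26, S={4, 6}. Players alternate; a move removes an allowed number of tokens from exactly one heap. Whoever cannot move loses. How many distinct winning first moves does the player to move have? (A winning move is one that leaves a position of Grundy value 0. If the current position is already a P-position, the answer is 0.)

5

Heap A, S = {1, 2, 5, 9}:
n :  0  1  2  3  4  5  6  7  8  9 10 11 12 13 14 15 16 17 18 19 20 21 22 23 24 25 26
G :  0  1  2  0  1  2  0  1  2  3  0  1  2  0  1  2  0  1  2  3  0  1  2  0  1  2  0
G_A(26) = 0.
Heap B, S = {4, 6}:
G(0) = 0
G(1) = mex{} = 0
G(2) = mex{} = 0
G(3) = mex{} = 0
G(4) = mex{0} = 1
G(5) = mex{0} = 1
G(6) = mex{0,0} = 1
G(7) = mex{0,0} = 1
G(8) = mex{1,0} = 2
G(9) = mex{1,0} = 2
G(10) = mex{1,1} = 0
G(11) = mex{1,1} = 0
G(12) = mex{2,1} = 0
G(13) = mex{2,1} = 0
G(14) = mex{0,2} = 1
G(15) = mex{0,2} = 1
G(16) = mex{0,0} = 1
G(17) = mex{0,0} = 1
G(18) = mex{1,0} = 2
G(19) = mex{1,0} = 2
G(20) = mex{1,1} = 0
G(21) = mex{1,1} = 0
G(22) = mex{2,1} = 0
G(23) = mex{2,1} = 0
G(24) = mex{0,2} = 1
G(25) = mex{0,2} = 1
G(26) = mex{0,0} = 1
G_B(26) = 1.
Combined Grundy value = 0 ⊕ 1 = 1.
A winning move leaves total XOR = 0, i.e. changes one component's Grundy value g to g ⊕ X where X is the current total.
Heap A: need g' = 0⊕1 = 1. Options: 26−1→G=2, 26−2→G=1, 26−5→G=1, 26−9→G=1. Hits: 3.
Heap B: need g' = 1⊕1 = 0. Options: 26−4→G=0, 26−6→G=0. Hits: 2.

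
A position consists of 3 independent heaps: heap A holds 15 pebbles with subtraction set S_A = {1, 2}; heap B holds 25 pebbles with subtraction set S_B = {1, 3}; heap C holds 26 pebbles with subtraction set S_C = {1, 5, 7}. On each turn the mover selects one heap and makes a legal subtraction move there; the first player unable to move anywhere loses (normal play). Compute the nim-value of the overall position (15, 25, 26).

1

Heap A, S = {1, 2}:
G(0) = 0
G(1) = mex{0} = 1
G(2) = mex{1,0} = 2
G(3) = mex{2,1} = 0
G(4) = mex{0,2} = 1
G(5) = mex{1,0} = 2
G(6) = mex{2,1} = 0
G(7) = mex{0,2} = 1
G(8) = mex{1,0} = 2
G(9) = mex{2,1} = 0
G(10) = mex{0,2} = 1
G(11) = mex{1,0} = 2
G(12) = mex{2,1} = 0
G(13) = mex{0,2} = 1
G(14) = mex{1,0} = 2
G(15) = mex{2,1} = 0
G_A(15) = 0.
Heap B, S = {1, 3}:
n :  0  1  2  3  4  5  6  7  8  9 10 11 12 13 14 15 16 17 18 19 20 21 22 23 24 25
G :  0  1  0  1  0  1  0  1  0  1  0  1  0  1  0  1  0  1  0  1  0  1  0  1  0  1
G_B(25) = 1.
Heap C, S = {1, 5, 7}:
n :  0  1  2  3  4  5  6  7  8  9 10 11 12 13 14 15 16 17 18 19 20 21 22 23 24 25 26
G :  0  1  0  1  0  1  0  1  0  1  0  1  0  1  0  1  0  1  0  1  0  1  0  1  0  1  0
G_C(26) = 0.
Combined Grundy value = 0 ⊕ 1 ⊕ 0 = 1.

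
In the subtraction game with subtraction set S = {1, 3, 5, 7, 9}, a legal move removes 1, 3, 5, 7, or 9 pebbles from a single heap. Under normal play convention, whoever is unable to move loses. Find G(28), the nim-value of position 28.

0

G(0) = 0
G(1) = mex{0} = 1
G(2) = mex{1} = 0
G(3) = mex{0,0} = 1
G(4) = mex{1,1} = 0
G(5) = mex{0,0,0} = 1
G(6) = mex{1,1,1} = 0
G(7) = mex{0,0,0,0} = 1
G(8) = mex{1,1,1,1} = 0
G(9) = mex{0,0,0,0,0} = 1
G(10) = mex{1,1,1,1,1} = 0
G(11) = mex{0,0,0,0,0} = 1
G(12) = mex{1,1,1,1,1} = 0
G(13) = mex{0,0,0,0,0} = 1
G(14) = mex{1,1,1,1,1} = 0
G(15) = mex{0,0,0,0,0} = 1
G(16) = mex{1,1,1,1,1} = 0
G(17) = mex{0,0,0,0,0} = 1
G(18) = mex{1,1,1,1,1} = 0
G(19) = mex{0,0,0,0,0} = 1
G(20) = mex{1,1,1,1,1} = 0
G(21) = mex{0,0,0,0,0} = 1
G(22) = mex{1,1,1,1,1} = 0
G(23) = mex{0,0,0,0,0} = 1
G(24) = mex{1,1,1,1,1} = 0
G(25) = mex{0,0,0,0,0} = 1
G(26) = mex{1,1,1,1,1} = 0
G(27) = mex{0,0,0,0,0} = 1
G(28) = mex{1,1,1,1,1} = 0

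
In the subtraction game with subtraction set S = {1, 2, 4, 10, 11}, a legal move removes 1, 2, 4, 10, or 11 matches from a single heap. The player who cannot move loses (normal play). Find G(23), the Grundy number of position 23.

n :  0  1  2  3  4  5  6  7  8  9 10 11 12 13 14 15 16 17 18 19 20 21 22 23
G :  0  1  2  0  1  2  0  1  2  0  1  2  0  1  2  0  1  2  0  1  2  0  1  2

2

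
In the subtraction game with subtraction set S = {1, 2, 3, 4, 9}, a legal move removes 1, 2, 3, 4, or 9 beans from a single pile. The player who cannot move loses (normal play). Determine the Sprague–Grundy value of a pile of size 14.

4

n :  0  1  2  3  4  5  6  7  8  9 10 11 12 13 14
G :  0  1  2  3  4  0  1  2  3  4  0  1  2  3  4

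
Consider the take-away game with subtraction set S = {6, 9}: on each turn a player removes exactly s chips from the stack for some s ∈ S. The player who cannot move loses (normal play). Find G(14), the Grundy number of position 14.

2

n :  0  1  2  3  4  5  6  7  8  9 10 11 12 13 14
G :  0  0  0  0  0  0  1  1  1  1  1  1  2  2  2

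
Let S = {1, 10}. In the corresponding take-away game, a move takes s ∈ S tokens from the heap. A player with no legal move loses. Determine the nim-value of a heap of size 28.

0

G(0) = 0
G(1) = mex{0} = 1
G(2) = mex{1} = 0
G(3) = mex{0} = 1
G(4) = mex{1} = 0
G(5) = mex{0} = 1
G(6) = mex{1} = 0
G(7) = mex{0} = 1
G(8) = mex{1} = 0
G(9) = mex{0} = 1
G(10) = mex{1,0} = 2
G(11) = mex{2,1} = 0
G(12) = mex{0,0} = 1
G(13) = mex{1,1} = 0
G(14) = mex{0,0} = 1
G(15) = mex{1,1} = 0
G(16) = mex{0,0} = 1
G(17) = mex{1,1} = 0
G(18) = mex{0,0} = 1
G(19) = mex{1,1} = 0
G(20) = mex{0,2} = 1
G(21) = mex{1,0} = 2
G(22) = mex{2,1} = 0
G(23) = mex{0,0} = 1
G(24) = mex{1,1} = 0
G(25) = mex{0,0} = 1
G(26) = mex{1,1} = 0
G(27) = mex{0,0} = 1
G(28) = mex{1,1} = 0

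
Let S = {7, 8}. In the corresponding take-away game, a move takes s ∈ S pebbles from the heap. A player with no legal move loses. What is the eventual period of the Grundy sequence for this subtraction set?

15

n :  0  1  2  3  4  5  6  7  8  9 10 11 12 13 14 15 16 17 18 19 20 21 22 23 24 25 26 27 28 29 30 31
G :  0  0  0  0  0  0  0  1  1  1  1  1  1  1  2  0  0  0  0  0  0  0  1  1  1  1  1  1  1  2  0  0
G(n+15) = G(n) holds for n = 0,…,7 (a full window of length max(S) = 8), so the sequence is purely periodic with period 15.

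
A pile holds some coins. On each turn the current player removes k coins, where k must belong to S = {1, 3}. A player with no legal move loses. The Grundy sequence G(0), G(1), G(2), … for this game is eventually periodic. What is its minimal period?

2

G(0) = 0
G(1) = mex{0} = 1
G(2) = mex{1} = 0
G(3) = mex{0,0} = 1
G(4) = mex{1,1} = 0
G(5) = mex{0,0} = 1
G(6) = mex{1,1} = 0
G(7) = mex{0,0} = 1
G(8) = mex{1,1} = 0
G(9) = mex{0,0} = 1
G(10) = mex{1,1} = 0
G(11) = mex{0,0} = 1
G(12) = mex{1,1} = 0
G(13) = mex{0,0} = 1
G(14) = mex{1,1} = 0
G(n+2) = G(n) holds for n = 0,…,2 (a full window of length max(S) = 3), so the sequence is purely periodic with period 2.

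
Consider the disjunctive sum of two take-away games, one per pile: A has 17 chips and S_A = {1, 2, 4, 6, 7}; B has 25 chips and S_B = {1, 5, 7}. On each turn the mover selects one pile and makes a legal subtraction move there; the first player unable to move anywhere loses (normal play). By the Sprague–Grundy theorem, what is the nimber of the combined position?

0

Pile A, S = {1, 2, 4, 6, 7}:
G(0) = 0
G(1) = mex{0} = 1
G(2) = mex{1,0} = 2
G(3) = mex{2,1} = 0
G(4) = mex{0,2,0} = 1
G(5) = mex{1,0,1} = 2
G(6) = mex{2,1,2,0} = 3
G(7) = mex{3,2,0,1,0} = 4
G(8) = mex{4,3,1,2,1} = 0
G(9) = mex{0,4,2,0,2} = 1
G(10) = mex{1,0,3,1,0} = 2
G(11) = mex{2,1,4,2,1} = 0
G(12) = mex{0,2,0,3,2} = 1
G(13) = mex{1,0,1,4,3} = 2
G(14) = mex{2,1,2,0,4} = 3
G(15) = mex{3,2,0,1,0} = 4
G(16) = mex{4,3,1,2,1} = 0
G(17) = mex{0,4,2,0,2} = 1
G_A(17) = 1.
Pile B, S = {1, 5, 7}:
n :  0  1  2  3  4  5  6  7  8  9 10 11 12 13 14 15 16 17 18 19 20 21 22 23 24 25
G :  0  1  0  1  0  1  0  1  0  1  0  1  0  1  0  1  0  1  0  1  0  1  0  1  0  1
G_B(25) = 1.
Combined Grundy value = 1 ⊕ 1 = 0.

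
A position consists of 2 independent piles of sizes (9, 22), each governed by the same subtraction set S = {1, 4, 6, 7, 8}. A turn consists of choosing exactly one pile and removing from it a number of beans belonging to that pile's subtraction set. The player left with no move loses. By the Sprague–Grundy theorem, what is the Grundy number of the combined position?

1

All piles use S = {1, 4, 6, 7, 8}:
G(0) = 0
G(1) = mex{0} = 1
G(2) = mex{1} = 0
G(3) = mex{0} = 1
G(4) = mex{1,0} = 2
G(5) = mex{2,1} = 0
G(6) = mex{0,0,0} = 1
G(7) = mex{1,1,1,0} = 2
G(8) = mex{2,2,0,1,0} = 3
G(9) = mex{3,0,1,0,1} = 2
G(10) = mex{2,1,2,1,0} = 3
G(11) = mex{3,2,0,2,1} = 4
G(12) = mex{4,3,1,0,2} = 5
G(13) = mex{5,2,2,1,0} = 3
G(14) = mex{3,3,3,2,1} = 0
G(15) = mex{0,4,2,3,2} = 1
G(16) = mex{1,5,3,2,3} = 0
G(17) = mex{0,3,4,3,2} = 1
G(18) = mex{1,0,5,4,3} = 2
G(19) = mex{2,1,3,5,4} = 0
G(20) = mex{0,0,0,3,5} = 1
G(21) = mex{1,1,1,0,3} = 2
G(22) = mex{2,2,0,1,0} = 3
Pile A: G(9) = 2.
Pile B: G(22) = 3.
Combined Grundy value = 2 ⊕ 3 = 1.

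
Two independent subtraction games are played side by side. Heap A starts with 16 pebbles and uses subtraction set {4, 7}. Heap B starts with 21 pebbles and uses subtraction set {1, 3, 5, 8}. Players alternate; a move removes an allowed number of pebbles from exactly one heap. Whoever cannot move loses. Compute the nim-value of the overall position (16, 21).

Heap A, S = {4, 7}:
G(0) = 0
G(1) = mex{} = 0
G(2) = mex{} = 0
G(3) = mex{} = 0
G(4) = mex{0} = 1
G(5) = mex{0} = 1
G(6) = mex{0} = 1
G(7) = mex{0,0} = 1
G(8) = mex{1,0} = 2
G(9) = mex{1,0} = 2
G(10) = mex{1,0} = 2
G(11) = mex{1,1} = 0
G(12) = mex{2,1} = 0
G(13) = mex{2,1} = 0
G(14) = mex{2,1} = 0
G(15) = mex{0,2} = 1
G(16) = mex{0,2} = 1
G_A(16) = 1.
Heap B, S = {1, 3, 5, 8}:
G(0) = 0
G(1) = mex{0} = 1
G(2) = mex{1} = 0
G(3) = mex{0,0} = 1
G(4) = mex{1,1} = 0
G(5) = mex{0,0,0} = 1
G(6) = mex{1,1,1} = 0
G(7) = mex{0,0,0} = 1
G(8) = mex{1,1,1,0} = 2
G(9) = mex{2,0,0,1} = 3
G(10) = mex{3,1,1,0} = 2
G(11) = mex{2,2,0,1} = 3
G(12) = mex{3,3,1,0} = 2
G(13) = mex{2,2,2,1} = 0
G(14) = mex{0,3,3,0} = 1
G(15) = mex{1,2,2,1} = 0
G(16) = mex{0,0,3,2} = 1
G(17) = mex{1,1,2,3} = 0
G(18) = mex{0,0,0,2} = 1
G(19) = mex{1,1,1,3} = 0
G(20) = mex{0,0,0,2} = 1
G(21) = mex{1,1,1,0} = 2
G_B(21) = 2.
Combined Grundy value = 1 ⊕ 2 = 3.

3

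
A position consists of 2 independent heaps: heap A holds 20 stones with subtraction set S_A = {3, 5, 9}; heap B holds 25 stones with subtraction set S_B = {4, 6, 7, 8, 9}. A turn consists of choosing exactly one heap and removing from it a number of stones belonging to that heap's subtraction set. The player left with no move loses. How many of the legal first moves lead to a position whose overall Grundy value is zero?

Heap A, S = {3, 5, 9}:
n :  0  1  2  3  4  5  6  7  8  9 10 11 12 13 14 15 16 17 18 19 20
G :  0  0  0  1  1  1  2  2  0  3  3  1  0  2  0  1  0  1  0  1  0
G_A(20) = 0.
Heap B, S = {4, 6, 7, 8, 9}:
G(0) = 0
G(1) = mex{} = 0
G(2) = mex{} = 0
G(3) = mex{} = 0
G(4) = mex{0} = 1
G(5) = mex{0} = 1
G(6) = mex{0,0} = 1
G(7) = mex{0,0,0} = 1
G(8) = mex{1,0,0,0} = 2
G(9) = mex{1,0,0,0,0} = 2
G(10) = mex{1,1,0,0,0} = 2
G(11) = mex{1,1,1,0,0} = 2
G(12) = mex{2,1,1,1,0} = 3
G(13) = mex{2,1,1,1,1} = 0
G(14) = mex{2,2,1,1,1} = 0
G(15) = mex{2,2,2,1,1} = 0
G(16) = mex{3,2,2,2,1} = 0
G(17) = mex{0,2,2,2,2} = 1
G(18) = mex{0,3,2,2,2} = 1
G(19) = mex{0,0,3,2,2} = 1
G(20) = mex{0,0,0,3,2} = 1
G(21) = mex{1,0,0,0,3} = 2
G(22) = mex{1,0,0,0,0} = 2
G(23) = mex{1,1,0,0,0} = 2
G(24) = mex{1,1,1,0,0} = 2
G(25) = mex{2,1,1,1,0} = 3
G_B(25) = 3.
Combined Grundy value = 0 ⊕ 3 = 3.
A winning move leaves total XOR = 0, i.e. changes one component's Grundy value g to g ⊕ X where X is the current total.
Heap A: need g' = 0⊕3 = 3. Options: 20−3→G=1, 20−5→G=1, 20−9→G=1. Hits: 0.
Heap B: need g' = 3⊕3 = 0. Options: 25−4→G=2, 25−6→G=1, 25−7→G=1, 25−8→G=1, 25−9→G=0. Hits: 1.

1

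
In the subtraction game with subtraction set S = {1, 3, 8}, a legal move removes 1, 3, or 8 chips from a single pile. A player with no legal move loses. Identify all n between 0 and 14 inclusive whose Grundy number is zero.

0, 2, 4, 6, 11, 13

n :  0  1  2  3  4  5  6  7  8  9 10 11 12 13 14
G :  0  1  0  1  0  1  0  1  2  3  2  0  1  0  1
P-positions are exactly the n with G(n) = 0.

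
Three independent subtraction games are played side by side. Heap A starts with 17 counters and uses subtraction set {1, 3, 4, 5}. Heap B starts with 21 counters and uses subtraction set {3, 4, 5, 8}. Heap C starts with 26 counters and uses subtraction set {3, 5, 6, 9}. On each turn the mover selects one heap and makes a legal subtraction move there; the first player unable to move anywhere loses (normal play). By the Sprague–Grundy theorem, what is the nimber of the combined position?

2

Heap A, S = {1, 3, 4, 5}:
G(0) = 0
G(1) = mex{0} = 1
G(2) = mex{1} = 0
G(3) = mex{0,0} = 1
G(4) = mex{1,1,0} = 2
G(5) = mex{2,0,1,0} = 3
G(6) = mex{3,1,0,1} = 2
G(7) = mex{2,2,1,0} = 3
G(8) = mex{3,3,2,1} = 0
G(9) = mex{0,2,3,2} = 1
G(10) = mex{1,3,2,3} = 0
G(11) = mex{0,0,3,2} = 1
G(12) = mex{1,1,0,3} = 2
G(13) = mex{2,0,1,0} = 3
G(14) = mex{3,1,0,1} = 2
G(15) = mex{2,2,1,0} = 3
G(16) = mex{3,3,2,1} = 0
G(17) = mex{0,2,3,2} = 1
G_A(17) = 1.
Heap B, S = {3, 4, 5, 8}:
G(0) = 0
G(1) = mex{} = 0
G(2) = mex{} = 0
G(3) = mex{0} = 1
G(4) = mex{0,0} = 1
G(5) = mex{0,0,0} = 1
G(6) = mex{1,0,0} = 2
G(7) = mex{1,1,0} = 2
G(8) = mex{1,1,1,0} = 2
G(9) = mex{2,1,1,0} = 3
G(10) = mex{2,2,1,0} = 3
G(11) = mex{2,2,2,1} = 0
G(12) = mex{3,2,2,1} = 0
G(13) = mex{3,3,2,1} = 0
G(14) = mex{0,3,3,2} = 1
G(15) = mex{0,0,3,2} = 1
G(16) = mex{0,0,0,2} = 1
G(17) = mex{1,0,0,3} = 2
G(18) = mex{1,1,0,3} = 2
G(19) = mex{1,1,1,0} = 2
G(20) = mex{2,1,1,0} = 3
G(21) = mex{2,2,1,0} = 3
G_B(21) = 3.
Heap C, S = {3, 5, 6, 9}:
n :  0  1  2  3  4  5  6  7  8  9 10 11 12 13 14 15 16 17 18 19 20 21 22 23 24 25 26
G :  0  0  0  1  1  1  2  2  2  3  3  3  0  0  0  1  1  1  2  2  2  3  3  3  0  0  0
G_C(26) = 0.
Combined Grundy value = 1 ⊕ 3 ⊕ 0 = 2.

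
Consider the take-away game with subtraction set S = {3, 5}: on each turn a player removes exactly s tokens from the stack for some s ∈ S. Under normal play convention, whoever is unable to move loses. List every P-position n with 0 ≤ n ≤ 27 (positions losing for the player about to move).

0, 1, 2, 8, 9, 10, 16, 17, 18, 24, 25, 26

n :  0  1  2  3  4  5  6  7  8  9 10 11 12 13 14 15 16 17 18 19 20 21 22 23 24 25 26 27
G :  0  0  0  1  1  1  2  2  0  0  0  1  1  1  2  2  0  0  0  1  1  1  2  2  0  0  0  1
P-positions are exactly the n with G(n) = 0.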